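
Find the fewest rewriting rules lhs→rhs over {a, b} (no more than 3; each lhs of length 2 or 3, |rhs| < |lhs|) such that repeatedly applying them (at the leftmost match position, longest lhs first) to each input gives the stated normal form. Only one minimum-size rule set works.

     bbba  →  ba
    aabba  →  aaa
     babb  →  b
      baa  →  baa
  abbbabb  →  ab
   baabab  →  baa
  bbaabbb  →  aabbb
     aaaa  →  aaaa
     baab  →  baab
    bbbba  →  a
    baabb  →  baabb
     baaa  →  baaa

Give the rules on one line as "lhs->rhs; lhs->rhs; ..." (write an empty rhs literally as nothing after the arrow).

  | bbba => ba
  | aabba => aaa
  | babb => b
  | baa

bab->; bba->a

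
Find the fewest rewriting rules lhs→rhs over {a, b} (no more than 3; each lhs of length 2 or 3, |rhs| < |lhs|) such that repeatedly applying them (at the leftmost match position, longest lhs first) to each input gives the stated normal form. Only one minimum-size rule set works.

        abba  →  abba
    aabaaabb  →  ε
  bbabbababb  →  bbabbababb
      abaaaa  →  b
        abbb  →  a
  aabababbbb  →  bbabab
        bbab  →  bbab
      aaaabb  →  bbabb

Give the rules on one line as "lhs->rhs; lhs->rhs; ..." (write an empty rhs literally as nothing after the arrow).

  | abba
  | aabaaabb => bbaaabb => bbbbbb => bbb => ε
  | bbabbababb
  | abaaaa => abbba => aa => b

aa->b; aaa->bb; bbb->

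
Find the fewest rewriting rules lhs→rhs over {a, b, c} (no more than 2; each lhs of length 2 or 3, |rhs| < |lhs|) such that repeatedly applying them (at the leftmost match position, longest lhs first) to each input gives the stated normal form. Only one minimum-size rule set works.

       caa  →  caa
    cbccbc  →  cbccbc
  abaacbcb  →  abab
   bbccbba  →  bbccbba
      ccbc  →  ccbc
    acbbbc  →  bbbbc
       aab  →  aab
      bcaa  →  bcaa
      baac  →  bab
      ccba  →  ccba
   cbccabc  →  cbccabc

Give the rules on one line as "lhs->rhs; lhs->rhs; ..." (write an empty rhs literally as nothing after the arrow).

  | caa
  | cbccbc
  | abaacbcb => ababbcb => abab
  | bbccbba

ac->b; bcb->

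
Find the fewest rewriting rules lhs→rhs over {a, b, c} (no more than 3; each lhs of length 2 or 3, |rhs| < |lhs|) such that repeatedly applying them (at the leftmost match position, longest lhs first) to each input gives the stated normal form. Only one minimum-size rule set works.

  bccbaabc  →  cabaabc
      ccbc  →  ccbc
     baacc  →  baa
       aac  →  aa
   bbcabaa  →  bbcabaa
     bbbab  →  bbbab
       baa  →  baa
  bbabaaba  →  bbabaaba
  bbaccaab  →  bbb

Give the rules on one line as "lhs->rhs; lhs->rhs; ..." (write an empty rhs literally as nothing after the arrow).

  | bccbaabc => cabaabc
  | ccbc
  | baacc => baac => baa
  | aac => aa

aaa->; ac->a; bcc->ca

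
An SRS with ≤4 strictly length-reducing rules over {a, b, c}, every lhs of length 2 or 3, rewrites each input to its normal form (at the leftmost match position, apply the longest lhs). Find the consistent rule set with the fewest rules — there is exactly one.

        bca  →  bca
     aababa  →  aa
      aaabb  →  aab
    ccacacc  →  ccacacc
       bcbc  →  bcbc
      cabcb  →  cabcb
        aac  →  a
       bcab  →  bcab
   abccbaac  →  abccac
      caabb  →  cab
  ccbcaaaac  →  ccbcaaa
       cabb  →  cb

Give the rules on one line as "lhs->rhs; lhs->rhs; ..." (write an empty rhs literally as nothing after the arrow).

  | bca
  | aababa => aaba => aa
  | aaabb => aab
  | ccacacc

aac->a; abb->b; ba->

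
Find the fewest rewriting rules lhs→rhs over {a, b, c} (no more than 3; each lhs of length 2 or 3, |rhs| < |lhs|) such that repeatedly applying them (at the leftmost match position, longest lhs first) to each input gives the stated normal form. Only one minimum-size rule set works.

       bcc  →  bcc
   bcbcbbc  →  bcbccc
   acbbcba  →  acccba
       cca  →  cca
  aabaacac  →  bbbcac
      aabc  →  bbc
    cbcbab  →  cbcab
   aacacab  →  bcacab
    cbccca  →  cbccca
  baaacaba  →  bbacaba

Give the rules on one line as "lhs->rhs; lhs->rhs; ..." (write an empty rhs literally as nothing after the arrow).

aa->b; bab->ab; cbb->cc

  | bcc
  | bcbcbbc => bcbccc
  | acbbcba => acccba
  | cca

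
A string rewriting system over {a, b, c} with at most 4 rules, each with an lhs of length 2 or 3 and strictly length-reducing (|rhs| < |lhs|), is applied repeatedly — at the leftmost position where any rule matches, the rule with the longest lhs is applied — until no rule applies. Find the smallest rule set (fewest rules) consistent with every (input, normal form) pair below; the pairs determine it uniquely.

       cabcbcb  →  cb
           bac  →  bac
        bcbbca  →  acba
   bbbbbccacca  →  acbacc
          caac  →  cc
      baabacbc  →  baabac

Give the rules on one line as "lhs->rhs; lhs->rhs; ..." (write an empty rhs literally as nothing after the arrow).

  | cabcbcb => cbcbcb => cabcb => cbcb => cab => cb
  | bac
  | bcbbca => abbca => acba
  | bbbbbccacca => bbbcbcacca => bcbbcacca => abbcacca => acbacca => acbacc

bbc->cb; bc->a; ca->c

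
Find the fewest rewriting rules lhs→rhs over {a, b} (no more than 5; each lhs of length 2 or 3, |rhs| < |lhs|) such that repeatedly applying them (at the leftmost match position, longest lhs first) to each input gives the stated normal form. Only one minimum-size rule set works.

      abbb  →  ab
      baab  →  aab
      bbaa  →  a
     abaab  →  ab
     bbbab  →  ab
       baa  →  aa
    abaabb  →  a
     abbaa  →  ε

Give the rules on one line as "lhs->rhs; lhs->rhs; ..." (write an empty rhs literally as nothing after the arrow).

  | abbb => ab
  | baab => aab
  | bbaa => ba => a
  | abaab => ab

aba->; ba->a; bb->; bba->b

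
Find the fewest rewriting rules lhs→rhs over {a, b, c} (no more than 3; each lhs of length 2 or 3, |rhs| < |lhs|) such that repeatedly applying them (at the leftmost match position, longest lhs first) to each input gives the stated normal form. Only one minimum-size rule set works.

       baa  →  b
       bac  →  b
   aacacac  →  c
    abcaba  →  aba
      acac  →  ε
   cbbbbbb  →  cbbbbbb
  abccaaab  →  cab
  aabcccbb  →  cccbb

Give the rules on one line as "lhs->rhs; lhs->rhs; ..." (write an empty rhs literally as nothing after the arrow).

aa->; ac->; bc->c

  | baa => b
  | bac => b
  | aacacac => cacac => cac => c
  | abcaba => acaba => aba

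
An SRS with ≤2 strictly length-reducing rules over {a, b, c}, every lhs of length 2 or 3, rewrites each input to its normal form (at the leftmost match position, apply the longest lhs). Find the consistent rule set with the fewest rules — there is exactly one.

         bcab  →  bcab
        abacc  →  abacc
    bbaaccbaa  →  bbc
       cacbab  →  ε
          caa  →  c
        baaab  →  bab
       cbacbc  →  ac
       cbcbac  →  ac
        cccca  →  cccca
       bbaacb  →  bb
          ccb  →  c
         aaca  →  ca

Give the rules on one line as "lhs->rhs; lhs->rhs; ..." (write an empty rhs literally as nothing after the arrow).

  | bcab
  | abacc
  | bbaaccbaa => bbccbaa => bbcaa => bbc
  | cacbab => caab => cb => ε

aa->; cb->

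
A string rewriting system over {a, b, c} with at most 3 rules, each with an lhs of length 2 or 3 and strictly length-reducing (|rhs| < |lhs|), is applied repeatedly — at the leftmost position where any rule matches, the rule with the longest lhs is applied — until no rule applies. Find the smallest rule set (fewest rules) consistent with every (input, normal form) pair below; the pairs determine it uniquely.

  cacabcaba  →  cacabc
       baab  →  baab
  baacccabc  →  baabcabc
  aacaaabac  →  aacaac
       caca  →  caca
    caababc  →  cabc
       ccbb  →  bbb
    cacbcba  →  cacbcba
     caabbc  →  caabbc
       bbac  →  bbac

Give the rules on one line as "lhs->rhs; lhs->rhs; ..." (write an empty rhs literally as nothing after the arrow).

  | cacabcaba => cacabc
  | baab
  | baacccabc => baabcabc
  | aacaaabac => aacaac

aba->; cc->b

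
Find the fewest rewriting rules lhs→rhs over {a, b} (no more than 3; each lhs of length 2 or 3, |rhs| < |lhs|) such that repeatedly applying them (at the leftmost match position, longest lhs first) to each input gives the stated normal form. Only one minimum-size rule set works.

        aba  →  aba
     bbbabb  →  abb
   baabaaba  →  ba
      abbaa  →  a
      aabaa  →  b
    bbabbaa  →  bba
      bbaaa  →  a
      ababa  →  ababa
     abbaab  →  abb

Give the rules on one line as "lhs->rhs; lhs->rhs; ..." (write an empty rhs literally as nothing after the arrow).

aa->b; aab->; bbb->

  | aba
  | bbbabb => abb
  | baabaaba => baaba => ba
  | abbaa => abbb => a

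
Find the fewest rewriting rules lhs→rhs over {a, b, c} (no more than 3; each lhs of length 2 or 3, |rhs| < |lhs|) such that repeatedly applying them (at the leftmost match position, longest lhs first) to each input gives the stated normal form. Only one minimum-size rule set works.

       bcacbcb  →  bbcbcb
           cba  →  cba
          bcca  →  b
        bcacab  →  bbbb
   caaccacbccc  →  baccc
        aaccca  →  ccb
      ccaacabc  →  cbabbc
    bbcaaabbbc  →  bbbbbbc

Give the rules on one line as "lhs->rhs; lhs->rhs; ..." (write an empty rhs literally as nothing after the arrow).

aa->; bcc->c; ca->b

  | bcacbcb => bbcbcb
  | cba
  | bcca => ca => b
  | bcacab => bbcab => bbbb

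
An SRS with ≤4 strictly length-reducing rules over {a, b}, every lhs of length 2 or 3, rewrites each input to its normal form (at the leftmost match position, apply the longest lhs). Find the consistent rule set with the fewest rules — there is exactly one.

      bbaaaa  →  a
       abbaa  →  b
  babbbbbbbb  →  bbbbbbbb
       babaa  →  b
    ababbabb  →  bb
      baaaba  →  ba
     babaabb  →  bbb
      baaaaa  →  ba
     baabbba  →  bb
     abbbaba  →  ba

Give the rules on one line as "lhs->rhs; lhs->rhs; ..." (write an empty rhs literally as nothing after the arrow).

aa->; ab->; bba->

  | bbaaaa => aaa => a
  | abbaa => baa => b
  | babbbbbbbb => bbbbbbbb
  | babaa => baa => b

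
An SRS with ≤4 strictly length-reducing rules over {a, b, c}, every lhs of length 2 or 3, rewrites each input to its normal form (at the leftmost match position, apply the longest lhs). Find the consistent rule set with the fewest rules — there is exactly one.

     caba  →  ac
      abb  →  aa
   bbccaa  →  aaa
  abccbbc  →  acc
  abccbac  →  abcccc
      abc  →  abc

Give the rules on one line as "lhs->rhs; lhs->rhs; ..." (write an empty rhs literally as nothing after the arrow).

ba->c; bb->a; ca->a

  | caba => aba => ac
  | abb => aa
  | bbccaa => accaa => acaa => aaa
  | abccbbc => abccac => abcac => abac => acc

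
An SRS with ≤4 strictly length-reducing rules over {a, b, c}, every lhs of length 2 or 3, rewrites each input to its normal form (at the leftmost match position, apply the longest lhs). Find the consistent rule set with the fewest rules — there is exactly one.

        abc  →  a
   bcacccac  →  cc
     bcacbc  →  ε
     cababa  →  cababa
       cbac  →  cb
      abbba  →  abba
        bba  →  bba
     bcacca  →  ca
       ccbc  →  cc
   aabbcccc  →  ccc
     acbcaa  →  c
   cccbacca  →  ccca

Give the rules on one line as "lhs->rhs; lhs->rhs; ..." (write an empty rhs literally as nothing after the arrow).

  | abc => a
  | bcacccac => acccac => ccac => cc
  | bcacbc => acbc => bc => ε
  | cababa

aa->c; ac->; bbb->bb; bc->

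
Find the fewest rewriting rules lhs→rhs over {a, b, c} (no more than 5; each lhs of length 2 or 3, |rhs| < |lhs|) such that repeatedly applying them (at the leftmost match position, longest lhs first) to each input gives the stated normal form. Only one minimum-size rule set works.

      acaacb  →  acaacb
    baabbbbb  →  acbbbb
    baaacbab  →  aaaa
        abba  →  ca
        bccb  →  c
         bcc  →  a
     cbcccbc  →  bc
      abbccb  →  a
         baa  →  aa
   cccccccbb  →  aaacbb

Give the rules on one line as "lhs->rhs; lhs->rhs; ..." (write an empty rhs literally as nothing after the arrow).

  | acaacb
  | baabbbbb => aabbbbb => acbbbb
  | baaacbab => aaacbab => aaacab => aaacc => aaaa
  | abba => cba => ca

ab->c; ba->a; cac->; cc->a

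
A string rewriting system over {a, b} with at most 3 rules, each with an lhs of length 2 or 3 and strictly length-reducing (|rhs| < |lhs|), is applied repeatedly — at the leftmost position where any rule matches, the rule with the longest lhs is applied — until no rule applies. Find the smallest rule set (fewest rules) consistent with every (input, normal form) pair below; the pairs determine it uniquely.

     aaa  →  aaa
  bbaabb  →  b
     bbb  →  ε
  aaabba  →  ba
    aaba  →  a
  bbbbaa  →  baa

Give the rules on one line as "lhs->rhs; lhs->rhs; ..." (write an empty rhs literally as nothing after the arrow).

aab->ab; ab->; bb->a

  | aaa
  | bbaabb => aaabb => aabb => abb => b
  | bbb => ab => ε
  | aaabba => aabba => abba => ba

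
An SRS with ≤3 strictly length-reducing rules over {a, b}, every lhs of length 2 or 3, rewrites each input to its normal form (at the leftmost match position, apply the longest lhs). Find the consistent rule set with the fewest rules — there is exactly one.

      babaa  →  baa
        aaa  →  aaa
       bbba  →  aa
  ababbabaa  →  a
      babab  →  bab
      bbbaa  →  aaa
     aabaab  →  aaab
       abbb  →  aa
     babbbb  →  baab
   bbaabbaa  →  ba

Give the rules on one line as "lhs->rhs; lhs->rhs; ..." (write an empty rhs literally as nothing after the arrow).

  | babaa => baa
  | aaa
  | bbba => aa
  | ababbabaa => abbabaa => abbaa => aba => a

aba->a; bba->b; bbb->a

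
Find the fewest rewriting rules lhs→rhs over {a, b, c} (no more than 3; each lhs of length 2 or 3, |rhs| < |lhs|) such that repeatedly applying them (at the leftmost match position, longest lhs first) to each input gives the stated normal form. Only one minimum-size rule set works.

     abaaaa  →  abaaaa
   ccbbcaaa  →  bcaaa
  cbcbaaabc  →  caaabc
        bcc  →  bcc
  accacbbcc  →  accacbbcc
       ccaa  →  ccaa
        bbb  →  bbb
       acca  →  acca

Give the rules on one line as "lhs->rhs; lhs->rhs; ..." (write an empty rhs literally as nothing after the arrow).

  | abaaaa
  | ccbbcaaa => bcaaa
  | cbcbaaabc => caaabc
  | bcc

bcb->; ccb->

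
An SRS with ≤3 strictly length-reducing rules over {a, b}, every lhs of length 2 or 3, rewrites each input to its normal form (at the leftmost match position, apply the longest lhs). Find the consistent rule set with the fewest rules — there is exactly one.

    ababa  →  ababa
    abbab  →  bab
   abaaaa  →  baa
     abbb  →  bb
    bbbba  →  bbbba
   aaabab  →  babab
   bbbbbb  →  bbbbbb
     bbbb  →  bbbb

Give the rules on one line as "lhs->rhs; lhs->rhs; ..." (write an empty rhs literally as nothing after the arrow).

  | ababa
  | abbab => bab
  | abaaaa => abbaa => baa
  | abbb => bb

aaa->ba; abb->b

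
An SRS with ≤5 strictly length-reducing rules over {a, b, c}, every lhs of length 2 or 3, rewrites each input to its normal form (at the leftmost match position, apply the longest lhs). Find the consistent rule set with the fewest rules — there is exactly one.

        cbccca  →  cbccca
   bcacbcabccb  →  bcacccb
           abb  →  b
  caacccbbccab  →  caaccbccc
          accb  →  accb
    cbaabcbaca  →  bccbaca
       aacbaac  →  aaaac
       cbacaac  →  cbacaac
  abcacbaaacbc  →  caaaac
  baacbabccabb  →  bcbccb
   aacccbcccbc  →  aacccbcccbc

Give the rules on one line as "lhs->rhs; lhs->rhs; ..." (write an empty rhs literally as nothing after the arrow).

ab->; acb->a; baa->b; cbb->bc

  | cbccca
  | bcacbcabccb => bcacabccb => bcacccb
  | abb => b
  | caacccbbccab => caaccbcccab => caaccbccc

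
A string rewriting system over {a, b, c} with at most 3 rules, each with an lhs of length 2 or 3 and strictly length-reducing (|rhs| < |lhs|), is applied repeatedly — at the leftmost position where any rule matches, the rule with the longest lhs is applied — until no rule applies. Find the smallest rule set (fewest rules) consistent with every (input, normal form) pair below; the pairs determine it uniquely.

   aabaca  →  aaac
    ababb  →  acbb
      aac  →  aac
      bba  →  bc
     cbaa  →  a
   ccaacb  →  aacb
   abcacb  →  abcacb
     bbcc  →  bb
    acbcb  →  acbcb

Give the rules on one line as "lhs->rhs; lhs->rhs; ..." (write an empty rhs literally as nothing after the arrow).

  | aabaca => aaaba => aaac
  | ababb => acbb
  | aac
  | bba => bc

ba->c; bac->ab; cc->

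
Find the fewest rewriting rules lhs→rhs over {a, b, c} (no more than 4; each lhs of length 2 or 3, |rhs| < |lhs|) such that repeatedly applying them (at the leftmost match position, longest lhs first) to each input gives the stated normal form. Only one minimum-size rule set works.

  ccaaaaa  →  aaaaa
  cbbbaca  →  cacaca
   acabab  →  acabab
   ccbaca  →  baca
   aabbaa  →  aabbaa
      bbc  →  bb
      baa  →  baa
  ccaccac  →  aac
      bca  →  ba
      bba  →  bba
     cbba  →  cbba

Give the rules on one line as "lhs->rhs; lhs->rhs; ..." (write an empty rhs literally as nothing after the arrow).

bbb->ac; bc->b; cc->

  | ccaaaaa => aaaaa
  | cbbbaca => cacaca
  | acabab
  | ccbaca => baca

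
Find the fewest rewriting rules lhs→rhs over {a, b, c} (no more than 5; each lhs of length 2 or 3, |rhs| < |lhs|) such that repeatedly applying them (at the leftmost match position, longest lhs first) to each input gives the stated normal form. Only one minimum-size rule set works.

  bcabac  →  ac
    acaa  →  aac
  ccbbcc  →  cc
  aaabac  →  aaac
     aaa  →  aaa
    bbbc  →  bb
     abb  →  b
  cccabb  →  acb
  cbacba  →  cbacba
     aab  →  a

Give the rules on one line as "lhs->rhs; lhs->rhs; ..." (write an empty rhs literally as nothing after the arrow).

  | bcabac => abac => ac
  | acaa => aac
  | ccbbcc => ccbc => cc
  | aaabac => aaac

ab->; bc->; caa->ac; ccc->ac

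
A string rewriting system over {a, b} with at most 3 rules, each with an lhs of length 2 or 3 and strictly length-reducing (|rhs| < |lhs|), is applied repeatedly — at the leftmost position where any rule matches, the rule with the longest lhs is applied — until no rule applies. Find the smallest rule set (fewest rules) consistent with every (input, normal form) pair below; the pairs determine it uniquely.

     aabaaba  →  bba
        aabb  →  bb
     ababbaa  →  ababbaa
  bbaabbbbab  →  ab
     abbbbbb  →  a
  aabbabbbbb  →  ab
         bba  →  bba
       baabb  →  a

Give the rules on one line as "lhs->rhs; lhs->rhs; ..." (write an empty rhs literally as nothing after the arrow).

  | aabaaba => baaba => bba
  | aabb => bb
  | ababbaa
  | bbaabbbbab => bbbbbbab => abbbab => aaab => ab

aab->b; bbb->a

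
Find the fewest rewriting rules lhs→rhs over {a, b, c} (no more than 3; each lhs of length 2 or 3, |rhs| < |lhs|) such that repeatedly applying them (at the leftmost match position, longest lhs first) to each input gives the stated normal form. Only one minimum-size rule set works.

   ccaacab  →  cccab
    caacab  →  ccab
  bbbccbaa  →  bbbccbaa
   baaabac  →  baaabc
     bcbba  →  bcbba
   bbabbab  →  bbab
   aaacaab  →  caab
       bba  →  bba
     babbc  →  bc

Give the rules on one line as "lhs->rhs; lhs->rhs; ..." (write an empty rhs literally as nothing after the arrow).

  | ccaacab => ccacab => cccab
  | caacab => cacab => ccab
  | bbbccbaa
  | baaabac => baaabc

abb->; ac->c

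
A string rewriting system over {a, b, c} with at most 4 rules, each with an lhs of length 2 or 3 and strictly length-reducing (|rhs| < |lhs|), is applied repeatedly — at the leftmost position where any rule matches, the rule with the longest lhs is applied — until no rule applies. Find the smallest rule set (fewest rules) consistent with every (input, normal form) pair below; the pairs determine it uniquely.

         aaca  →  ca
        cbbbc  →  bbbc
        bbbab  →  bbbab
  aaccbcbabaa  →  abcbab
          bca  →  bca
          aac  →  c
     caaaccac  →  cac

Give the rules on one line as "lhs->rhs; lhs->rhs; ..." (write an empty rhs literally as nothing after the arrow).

  | aaca => ca
  | cbbbc => bbbc
  | bbbab
  | aaccbcbabaa => ccbcbabaa => abcbabaa => abcbab

aa->; cbb->bb; cc->a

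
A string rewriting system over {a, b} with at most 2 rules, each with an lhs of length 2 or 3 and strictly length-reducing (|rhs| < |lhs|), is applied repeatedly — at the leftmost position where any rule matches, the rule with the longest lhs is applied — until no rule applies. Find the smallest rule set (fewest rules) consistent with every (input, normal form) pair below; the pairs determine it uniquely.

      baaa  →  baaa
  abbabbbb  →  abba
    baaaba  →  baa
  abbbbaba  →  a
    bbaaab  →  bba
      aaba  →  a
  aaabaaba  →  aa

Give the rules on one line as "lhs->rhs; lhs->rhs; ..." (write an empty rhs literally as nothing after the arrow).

  | baaa
  | abbabbbb => abbaaab => abba
  | baaaba => baa
  | abbbbaba => aaababa => aaba => a

aab->; bbb->aa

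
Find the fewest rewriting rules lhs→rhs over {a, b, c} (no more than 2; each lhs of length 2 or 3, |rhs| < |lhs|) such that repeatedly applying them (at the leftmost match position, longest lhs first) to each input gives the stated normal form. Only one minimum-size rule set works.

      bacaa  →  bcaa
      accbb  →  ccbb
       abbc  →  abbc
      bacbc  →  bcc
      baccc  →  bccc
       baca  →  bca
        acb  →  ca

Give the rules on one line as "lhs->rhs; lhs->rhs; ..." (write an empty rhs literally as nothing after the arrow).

ac->c; acb->ca

  | bacaa => bcaa
  | accbb => ccbb
  | abbc
  | bacbc => bcac => bcc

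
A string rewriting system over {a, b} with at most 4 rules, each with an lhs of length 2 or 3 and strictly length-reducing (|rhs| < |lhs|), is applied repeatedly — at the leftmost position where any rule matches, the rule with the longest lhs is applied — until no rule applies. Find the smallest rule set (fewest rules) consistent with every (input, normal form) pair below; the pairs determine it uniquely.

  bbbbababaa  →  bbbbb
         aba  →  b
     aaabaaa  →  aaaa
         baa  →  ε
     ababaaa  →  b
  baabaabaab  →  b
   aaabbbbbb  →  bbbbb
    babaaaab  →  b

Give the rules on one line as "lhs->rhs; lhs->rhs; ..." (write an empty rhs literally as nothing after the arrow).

aab->; ab->b; ba->b; baa->

  | bbbbababaa => bbbbbabaa => bbbbbbaa => bbbbb
  | aba => ba => b
  | aaabaaa => aaaa
  | baa => ε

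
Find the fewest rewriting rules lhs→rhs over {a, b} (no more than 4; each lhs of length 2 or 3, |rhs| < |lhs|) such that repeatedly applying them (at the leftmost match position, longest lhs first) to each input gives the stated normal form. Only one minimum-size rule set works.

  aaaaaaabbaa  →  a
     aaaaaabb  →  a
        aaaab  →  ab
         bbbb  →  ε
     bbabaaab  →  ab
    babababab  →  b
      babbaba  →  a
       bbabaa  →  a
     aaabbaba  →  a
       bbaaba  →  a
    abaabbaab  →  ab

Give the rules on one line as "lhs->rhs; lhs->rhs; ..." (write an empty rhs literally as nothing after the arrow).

  | aaaaaaabbaa => aaaaaabbaa => aaaaabbaa => aaaabbaa => aaabbaa => aabbaa => abbaa => aaa => aa => a
  | aaaaaabb => aaaaabb => aaaabb => aaabb => aabb => abb => a
  | aaaab => aaab => aab => ab
  | bbbb => bb => ε

aa->a; ba->; bb->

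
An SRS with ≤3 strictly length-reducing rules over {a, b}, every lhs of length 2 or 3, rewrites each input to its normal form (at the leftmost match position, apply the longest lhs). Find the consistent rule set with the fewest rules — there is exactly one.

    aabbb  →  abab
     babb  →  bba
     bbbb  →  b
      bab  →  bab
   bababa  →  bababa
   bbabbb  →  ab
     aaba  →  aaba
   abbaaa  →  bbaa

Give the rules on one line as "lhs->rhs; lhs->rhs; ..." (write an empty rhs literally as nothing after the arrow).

aaa->ba; abb->ba; bbb->

  | aabbb => abab
  | babb => bba
  | bbbb => b
  | bab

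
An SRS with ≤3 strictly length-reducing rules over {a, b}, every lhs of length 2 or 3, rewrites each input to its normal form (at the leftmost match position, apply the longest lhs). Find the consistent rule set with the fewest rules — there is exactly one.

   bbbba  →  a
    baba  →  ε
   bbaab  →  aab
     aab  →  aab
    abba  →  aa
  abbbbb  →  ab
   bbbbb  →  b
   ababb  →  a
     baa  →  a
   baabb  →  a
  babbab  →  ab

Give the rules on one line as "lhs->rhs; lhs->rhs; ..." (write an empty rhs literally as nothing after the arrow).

ba->; bb->

  | bbbba => bba => a
  | baba => ba => ε
  | bbaab => aab
  | aab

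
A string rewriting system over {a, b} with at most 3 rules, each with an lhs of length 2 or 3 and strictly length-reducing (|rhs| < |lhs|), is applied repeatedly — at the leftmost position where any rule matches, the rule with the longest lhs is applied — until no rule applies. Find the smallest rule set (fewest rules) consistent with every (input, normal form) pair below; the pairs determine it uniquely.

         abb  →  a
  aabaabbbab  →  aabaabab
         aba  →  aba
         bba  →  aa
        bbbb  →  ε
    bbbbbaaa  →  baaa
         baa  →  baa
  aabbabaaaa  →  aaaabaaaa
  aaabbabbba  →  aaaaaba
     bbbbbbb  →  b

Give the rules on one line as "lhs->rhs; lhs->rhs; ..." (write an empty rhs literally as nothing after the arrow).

  | abb => a
  | aabaabbbab => aabaabab
  | aba
  | bba => aa

bb->; bba->aa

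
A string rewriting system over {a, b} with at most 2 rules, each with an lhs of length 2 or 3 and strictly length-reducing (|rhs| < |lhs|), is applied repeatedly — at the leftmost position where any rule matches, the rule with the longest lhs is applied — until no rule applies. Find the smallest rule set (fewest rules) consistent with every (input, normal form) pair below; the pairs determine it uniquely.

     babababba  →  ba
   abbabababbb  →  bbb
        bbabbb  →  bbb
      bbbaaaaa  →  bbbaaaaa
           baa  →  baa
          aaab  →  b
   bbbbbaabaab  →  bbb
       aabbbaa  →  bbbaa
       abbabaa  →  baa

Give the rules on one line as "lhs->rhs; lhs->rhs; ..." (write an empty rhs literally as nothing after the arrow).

ab->b; bab->

  | babababba => ababba => babba => ba
  | abbabababbb => bbabababbb => bababbb => abbb => bbb
  | bbabbb => bbb
  | bbbaaaaa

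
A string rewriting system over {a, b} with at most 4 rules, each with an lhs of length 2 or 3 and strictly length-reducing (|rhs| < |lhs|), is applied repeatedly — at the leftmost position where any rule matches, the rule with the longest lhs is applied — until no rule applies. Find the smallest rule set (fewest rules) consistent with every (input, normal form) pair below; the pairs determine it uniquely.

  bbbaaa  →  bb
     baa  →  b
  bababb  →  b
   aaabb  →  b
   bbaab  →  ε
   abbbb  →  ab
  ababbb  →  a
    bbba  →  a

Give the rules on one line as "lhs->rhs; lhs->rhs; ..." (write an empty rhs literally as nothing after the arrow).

  | bbbaaa => aaa => bb
  | baa => ba => b
  | bababb => bbabb => bbbb => b
  | aaabb => bbbb => b

aaa->bb; aba->a; ba->b; bbb->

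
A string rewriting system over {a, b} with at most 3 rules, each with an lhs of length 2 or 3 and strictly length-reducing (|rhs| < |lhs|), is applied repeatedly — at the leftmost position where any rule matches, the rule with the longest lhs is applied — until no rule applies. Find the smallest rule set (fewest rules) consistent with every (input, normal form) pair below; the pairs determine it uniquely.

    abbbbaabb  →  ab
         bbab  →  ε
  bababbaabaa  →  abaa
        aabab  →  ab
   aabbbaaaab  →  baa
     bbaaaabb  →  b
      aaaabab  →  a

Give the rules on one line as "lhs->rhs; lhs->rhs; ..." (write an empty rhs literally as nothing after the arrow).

  | abbbbaabb => abbbaabb => abbaabb => abaabb => abb => ab
  | bbab => bab => ε
  | bababbaabaa => abbaabaa => abaabaa => abaa
  | aabab => ab

aab->; bab->; bb->b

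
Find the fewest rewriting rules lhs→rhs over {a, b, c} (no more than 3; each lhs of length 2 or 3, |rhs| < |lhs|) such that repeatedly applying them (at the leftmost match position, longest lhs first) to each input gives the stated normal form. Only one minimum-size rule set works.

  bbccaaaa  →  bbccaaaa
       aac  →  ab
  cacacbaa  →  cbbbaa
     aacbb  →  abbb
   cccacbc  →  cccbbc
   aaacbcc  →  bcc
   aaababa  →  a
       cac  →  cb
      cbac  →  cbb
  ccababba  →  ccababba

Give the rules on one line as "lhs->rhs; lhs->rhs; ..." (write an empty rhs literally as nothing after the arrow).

  | bbccaaaa
  | aac => ab
  | cacacbaa => cbacbaa => cbbbaa
  | aacbb => abbb

aab->; ac->b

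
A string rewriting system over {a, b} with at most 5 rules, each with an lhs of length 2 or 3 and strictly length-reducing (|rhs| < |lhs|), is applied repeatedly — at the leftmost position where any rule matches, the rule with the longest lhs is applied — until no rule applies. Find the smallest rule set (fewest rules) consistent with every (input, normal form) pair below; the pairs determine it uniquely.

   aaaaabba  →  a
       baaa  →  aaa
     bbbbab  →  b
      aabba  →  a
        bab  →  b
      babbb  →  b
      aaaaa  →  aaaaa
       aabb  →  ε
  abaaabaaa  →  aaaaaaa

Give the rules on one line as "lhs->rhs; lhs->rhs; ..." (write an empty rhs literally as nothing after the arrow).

ab->b; aba->aa; ba->a; bb->

  | aaaaabba => aaaabba => aaabba => aabba => abba => bba => a
  | baaa => aaa
  | bbbbab => bbab => ab => b
  | aabba => abba => bba => a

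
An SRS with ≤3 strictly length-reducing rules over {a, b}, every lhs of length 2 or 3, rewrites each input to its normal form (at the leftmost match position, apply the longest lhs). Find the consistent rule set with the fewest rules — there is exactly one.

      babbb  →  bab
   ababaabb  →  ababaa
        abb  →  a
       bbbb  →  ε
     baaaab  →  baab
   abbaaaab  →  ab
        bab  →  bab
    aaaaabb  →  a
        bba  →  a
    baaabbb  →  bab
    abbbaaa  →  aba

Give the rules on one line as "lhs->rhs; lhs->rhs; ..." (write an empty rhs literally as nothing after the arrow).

aaa->a; bb->

  | babbb => bab
  | ababaabb => ababaa
  | abb => a
  | bbbb => bb => ε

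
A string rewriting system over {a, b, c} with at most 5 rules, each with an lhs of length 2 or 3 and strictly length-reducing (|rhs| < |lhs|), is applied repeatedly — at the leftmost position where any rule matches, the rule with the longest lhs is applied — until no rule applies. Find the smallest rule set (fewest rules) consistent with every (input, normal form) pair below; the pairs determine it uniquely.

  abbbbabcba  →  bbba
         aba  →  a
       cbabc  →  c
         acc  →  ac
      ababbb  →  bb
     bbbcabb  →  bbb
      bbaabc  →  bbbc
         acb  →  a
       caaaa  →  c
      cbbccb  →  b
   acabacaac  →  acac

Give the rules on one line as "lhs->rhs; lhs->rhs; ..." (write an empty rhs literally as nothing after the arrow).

aa->; ab->; cb->; cc->c

  | abbbbabcba => bbbabcba => bbbcba => bbba
  | aba => a
  | cbabc => abc => c
  | acc => ac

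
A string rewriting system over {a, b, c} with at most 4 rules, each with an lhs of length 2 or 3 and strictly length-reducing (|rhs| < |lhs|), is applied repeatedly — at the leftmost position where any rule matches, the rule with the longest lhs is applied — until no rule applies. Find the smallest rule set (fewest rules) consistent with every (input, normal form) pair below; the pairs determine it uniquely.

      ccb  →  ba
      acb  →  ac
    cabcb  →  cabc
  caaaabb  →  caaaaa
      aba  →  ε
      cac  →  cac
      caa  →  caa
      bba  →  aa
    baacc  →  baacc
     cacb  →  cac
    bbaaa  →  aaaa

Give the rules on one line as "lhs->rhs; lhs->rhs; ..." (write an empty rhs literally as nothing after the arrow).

  | ccb => ba
  | acb => ac
  | cabcb => cabc
  | caaaabb => caaaaa

aba->; bb->a; cb->c; ccb->ba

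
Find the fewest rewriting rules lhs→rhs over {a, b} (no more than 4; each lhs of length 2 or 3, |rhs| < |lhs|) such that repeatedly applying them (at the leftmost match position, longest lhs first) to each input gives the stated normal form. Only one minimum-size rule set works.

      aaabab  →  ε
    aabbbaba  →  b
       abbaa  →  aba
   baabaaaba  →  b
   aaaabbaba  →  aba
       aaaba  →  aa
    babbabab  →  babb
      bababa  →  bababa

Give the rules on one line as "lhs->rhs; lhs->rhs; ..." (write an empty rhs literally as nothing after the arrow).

aab->; baa->b; bba->b

  | aaabab => aab => ε
  | aabbbaba => bbaba => bba => b
  | abbaa => aba
  | baabaaaba => bbaaaba => baaba => bba => b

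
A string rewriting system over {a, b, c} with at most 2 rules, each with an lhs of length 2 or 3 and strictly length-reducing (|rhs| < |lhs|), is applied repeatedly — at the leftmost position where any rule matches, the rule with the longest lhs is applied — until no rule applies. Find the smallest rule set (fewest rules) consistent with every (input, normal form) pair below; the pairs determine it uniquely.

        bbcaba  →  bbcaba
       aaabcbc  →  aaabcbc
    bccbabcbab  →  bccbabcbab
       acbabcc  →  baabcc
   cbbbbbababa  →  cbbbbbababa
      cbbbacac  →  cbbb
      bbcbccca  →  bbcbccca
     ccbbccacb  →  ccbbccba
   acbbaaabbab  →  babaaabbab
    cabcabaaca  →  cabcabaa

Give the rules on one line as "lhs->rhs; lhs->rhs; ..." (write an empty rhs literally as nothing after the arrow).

ac->; acb->ba

  | bbcaba
  | aaabcbc
  | bccbabcbab
  | acbabcc => baabcc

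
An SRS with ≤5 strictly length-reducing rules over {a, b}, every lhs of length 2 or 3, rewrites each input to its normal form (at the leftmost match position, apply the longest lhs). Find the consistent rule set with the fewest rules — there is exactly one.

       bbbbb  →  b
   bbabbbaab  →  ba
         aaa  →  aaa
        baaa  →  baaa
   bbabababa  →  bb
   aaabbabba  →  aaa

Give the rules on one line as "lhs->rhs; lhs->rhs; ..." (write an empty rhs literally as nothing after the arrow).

ab->; aba->ab; abb->; bbb->b

  | bbbbb => bbb => b
  | bbabbbaab => bbbaab => baab => ba
  | aaa
  | baaa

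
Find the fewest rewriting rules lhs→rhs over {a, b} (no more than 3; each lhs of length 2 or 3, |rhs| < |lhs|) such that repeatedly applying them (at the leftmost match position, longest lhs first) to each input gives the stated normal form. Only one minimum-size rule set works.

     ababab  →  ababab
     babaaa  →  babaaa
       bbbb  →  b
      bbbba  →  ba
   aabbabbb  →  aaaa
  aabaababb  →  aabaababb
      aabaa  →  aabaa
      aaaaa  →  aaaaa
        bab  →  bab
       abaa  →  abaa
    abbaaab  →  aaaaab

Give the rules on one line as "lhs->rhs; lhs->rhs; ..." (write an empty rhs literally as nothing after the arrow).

  | ababab
  | babaaa
  | bbbb => b
  | bbbba => ba

bba->aa; bbb->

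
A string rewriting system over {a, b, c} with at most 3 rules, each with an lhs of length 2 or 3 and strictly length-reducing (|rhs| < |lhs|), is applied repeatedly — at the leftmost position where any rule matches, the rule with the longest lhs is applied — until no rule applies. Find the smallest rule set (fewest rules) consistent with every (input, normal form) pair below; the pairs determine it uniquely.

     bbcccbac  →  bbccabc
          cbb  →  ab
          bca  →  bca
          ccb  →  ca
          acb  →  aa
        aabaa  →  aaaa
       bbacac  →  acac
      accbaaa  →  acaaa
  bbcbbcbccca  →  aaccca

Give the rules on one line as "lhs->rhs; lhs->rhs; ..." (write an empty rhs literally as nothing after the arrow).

ba->a; cb->a; cba->ab

  | bbcccbac => bbccabc
  | cbb => ab
  | bca
  | ccb => ca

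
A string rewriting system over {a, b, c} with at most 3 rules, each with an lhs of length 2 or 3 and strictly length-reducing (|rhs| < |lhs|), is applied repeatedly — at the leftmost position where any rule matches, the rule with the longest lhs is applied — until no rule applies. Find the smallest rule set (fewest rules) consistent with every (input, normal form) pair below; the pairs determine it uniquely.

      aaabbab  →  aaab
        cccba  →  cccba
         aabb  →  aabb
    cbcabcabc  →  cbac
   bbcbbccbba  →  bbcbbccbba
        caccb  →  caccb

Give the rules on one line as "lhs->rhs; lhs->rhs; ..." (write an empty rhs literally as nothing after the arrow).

  | aaabbab => aaab
  | cccba
  | aabb
  | cbcabcabc => cbbacabc => cbbabac => cbac

bab->; cab->ba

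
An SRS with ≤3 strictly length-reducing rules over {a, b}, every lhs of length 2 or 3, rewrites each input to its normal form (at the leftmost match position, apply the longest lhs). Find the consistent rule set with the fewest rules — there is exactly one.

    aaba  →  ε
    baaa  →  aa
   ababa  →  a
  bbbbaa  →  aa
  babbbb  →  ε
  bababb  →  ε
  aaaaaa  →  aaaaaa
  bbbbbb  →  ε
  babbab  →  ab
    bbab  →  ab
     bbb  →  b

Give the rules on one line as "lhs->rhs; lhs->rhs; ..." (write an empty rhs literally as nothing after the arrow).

  | aaba => ba => ε
  | baaa => aa
  | ababa => aba => a
  | bbbbaa => bbaa => aa

aab->b; ba->; bb->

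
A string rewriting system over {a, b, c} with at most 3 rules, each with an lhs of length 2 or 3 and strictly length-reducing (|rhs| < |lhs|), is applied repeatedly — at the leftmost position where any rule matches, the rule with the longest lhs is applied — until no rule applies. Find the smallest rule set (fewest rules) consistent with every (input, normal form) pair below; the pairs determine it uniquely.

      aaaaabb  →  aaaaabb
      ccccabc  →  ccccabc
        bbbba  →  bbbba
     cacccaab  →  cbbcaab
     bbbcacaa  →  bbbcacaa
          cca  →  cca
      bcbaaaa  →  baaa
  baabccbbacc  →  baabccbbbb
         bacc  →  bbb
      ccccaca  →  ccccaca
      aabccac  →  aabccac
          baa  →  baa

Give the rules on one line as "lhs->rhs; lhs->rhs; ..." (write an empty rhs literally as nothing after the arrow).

acc->bb; cba->

  | aaaaabb
  | ccccabc
  | bbbba
  | cacccaab => cbbcaab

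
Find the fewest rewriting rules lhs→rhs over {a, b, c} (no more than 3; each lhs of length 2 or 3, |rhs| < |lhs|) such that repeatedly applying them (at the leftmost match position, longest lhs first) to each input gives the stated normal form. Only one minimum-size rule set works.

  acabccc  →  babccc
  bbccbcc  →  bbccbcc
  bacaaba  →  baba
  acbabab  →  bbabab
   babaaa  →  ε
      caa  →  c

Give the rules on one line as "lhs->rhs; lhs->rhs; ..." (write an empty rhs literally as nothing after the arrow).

  | acabccc => babccc
  | bbccbcc
  | bacaaba => bbaaba => baba
  | acbabab => bbabab

aa->; ac->b; baa->a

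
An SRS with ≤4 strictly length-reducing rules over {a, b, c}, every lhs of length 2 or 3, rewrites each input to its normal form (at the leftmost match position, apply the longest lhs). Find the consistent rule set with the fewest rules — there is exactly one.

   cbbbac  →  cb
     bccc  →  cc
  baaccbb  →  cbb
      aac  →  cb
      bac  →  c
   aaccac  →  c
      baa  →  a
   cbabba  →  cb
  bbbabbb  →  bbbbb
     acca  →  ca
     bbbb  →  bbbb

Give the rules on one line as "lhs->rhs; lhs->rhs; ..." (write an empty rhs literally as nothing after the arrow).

aac->cb; ac->; ba->; bc->

  | cbbbac => cbbc => cb
  | bccc => cc
  | baaccbb => accbb => cbb
  | aac => cb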